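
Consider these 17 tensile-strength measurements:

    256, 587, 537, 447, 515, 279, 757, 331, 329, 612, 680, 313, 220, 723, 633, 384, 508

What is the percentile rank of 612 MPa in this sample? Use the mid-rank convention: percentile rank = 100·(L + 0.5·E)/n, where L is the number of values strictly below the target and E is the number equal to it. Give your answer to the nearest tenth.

Sorted: 220, 256, 279, 313, 329, 331, 384, 447, 508, 515, 537, 587, 612, 633, 680, 723, 757.
Count below 612: L = 12; count equal: E = 1; n = 17.
Percentile rank = 100·(12 + 0.5·1)/17 = 100·12.5/17 = 73.53.

73.5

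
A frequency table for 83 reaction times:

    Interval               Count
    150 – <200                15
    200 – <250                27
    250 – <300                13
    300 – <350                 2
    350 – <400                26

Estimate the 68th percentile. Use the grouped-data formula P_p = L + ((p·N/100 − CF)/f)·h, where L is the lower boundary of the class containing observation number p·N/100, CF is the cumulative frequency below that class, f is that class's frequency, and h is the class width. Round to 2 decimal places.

336.00

N = 83; target position k = 68/100 · 83 = 56.44.
Cumulative frequencies: 15, 42, 55, 57, 83.
Observation 56.44 falls in the class 300 – <350.
L = 300, CF = 55, f = 2, h = 50.
P68 = 300 + ((56.44 − 55)/2)·50 = 300 + 36 = 336.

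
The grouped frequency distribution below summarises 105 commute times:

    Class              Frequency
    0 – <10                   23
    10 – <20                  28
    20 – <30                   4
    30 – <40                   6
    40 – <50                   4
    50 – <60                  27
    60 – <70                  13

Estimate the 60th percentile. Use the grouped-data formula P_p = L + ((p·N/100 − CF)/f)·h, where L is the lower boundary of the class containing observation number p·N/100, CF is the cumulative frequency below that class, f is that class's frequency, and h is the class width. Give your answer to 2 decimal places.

45.00

N = 105; target position k = 60/100 · 105 = 63.
Cumulative frequencies: 23, 51, 55, 61, 65, 92, 105.
Observation 63 falls in the class 40 – <50.
L = 40, CF = 61, f = 4, h = 10.
P60 = 40 + ((63 − 61)/4)·10 = 40 + 5 = 45.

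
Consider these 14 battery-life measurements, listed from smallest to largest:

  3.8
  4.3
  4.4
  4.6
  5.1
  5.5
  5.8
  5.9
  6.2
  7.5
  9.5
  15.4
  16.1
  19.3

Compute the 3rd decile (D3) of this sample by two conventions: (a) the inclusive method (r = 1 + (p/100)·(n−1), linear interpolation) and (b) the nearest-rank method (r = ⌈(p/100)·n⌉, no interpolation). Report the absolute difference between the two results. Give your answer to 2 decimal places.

0.05

n = 14.
(a) r = 4.9; between ranks 4 (4.6) and 5 (5.1): 5.05.
(b) the nearest-rank method: rank 5 → 5.1.
|5.05 − 5.1| = 0.05.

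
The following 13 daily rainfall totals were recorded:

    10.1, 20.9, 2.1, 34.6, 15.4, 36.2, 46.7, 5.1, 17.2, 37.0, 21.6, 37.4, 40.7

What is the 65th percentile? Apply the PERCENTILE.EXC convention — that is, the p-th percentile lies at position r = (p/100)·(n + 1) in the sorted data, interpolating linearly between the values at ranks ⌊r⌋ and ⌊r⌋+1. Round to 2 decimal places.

Sorted: 2.1, 5.1, 10.1, 15.4, 17.2, 20.9, 21.6, 34.6, 36.2, 37.0, 37.4, 40.7, 46.7.
n = 13.
r = (65/100)·(13 + 1) = 9.1.
Rank 9 is 36.2 and rank 10 is 37.0.
Interpolate: 36.2 + 0.1·(37.0 − 36.2) = 36.2 + 0.1·0.8 = 36.28.

36.28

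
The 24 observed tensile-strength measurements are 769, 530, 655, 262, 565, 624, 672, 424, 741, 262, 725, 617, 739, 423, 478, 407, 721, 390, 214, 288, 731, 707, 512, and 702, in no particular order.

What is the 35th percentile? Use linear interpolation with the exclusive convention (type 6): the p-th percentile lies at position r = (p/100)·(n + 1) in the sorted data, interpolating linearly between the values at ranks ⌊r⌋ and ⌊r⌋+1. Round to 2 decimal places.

464.50

Sorted: 214, 262, 262, 288, 390, 407, 423, 424, 478, 512, 530, 565, 617, 624, 655, 672, 702, 707, 721, 725, 731, 739, 741, 769.
n = 24.
r = (35/100)·(24 + 1) = 8.75.
Rank 8 is 424 and rank 9 is 478.
Interpolate: 424 + 0.75·(478 − 424) = 424 + 0.75·54 = 464.5.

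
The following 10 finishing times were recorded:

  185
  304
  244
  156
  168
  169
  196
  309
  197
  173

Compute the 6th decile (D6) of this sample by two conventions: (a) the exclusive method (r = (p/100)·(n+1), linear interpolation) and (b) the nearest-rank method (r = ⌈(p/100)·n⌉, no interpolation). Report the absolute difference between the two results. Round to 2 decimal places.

Sorted: 156, 168, 169, 173, 185, 196, 197, 244, 304, 309.
n = 10.
(a) r = 6.6; between ranks 6 (196) and 7 (197): 196.6.
(b) the nearest-rank method: rank 6 → 196.
|196.6 − 196| = 0.6.

0.60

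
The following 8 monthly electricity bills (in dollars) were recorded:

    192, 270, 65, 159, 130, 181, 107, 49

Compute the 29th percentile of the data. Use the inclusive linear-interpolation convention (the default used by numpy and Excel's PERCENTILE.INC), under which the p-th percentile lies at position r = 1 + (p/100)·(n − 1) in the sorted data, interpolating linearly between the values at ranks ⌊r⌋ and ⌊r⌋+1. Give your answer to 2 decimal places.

107.69

Sorted: 49, 65, 107, 130, 159, 181, 192, 270.
n = 8.
r = 1 + (29/100)·(8 − 1) = 1 + 2.03 = 3.03.
Rank 3 is 107 and rank 4 is 130.
Interpolate: 107 + 0.03·(130 − 107) = 107 + 0.03·23 = 107.69.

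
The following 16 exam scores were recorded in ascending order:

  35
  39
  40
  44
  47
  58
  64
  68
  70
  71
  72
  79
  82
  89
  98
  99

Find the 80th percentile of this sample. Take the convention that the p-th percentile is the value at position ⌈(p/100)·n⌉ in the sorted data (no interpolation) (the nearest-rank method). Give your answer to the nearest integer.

82

n = 16.
Position = ⌈80/100 · 16⌉ = ⌈12.8⌉ = 13.
The value at rank 13 is 82.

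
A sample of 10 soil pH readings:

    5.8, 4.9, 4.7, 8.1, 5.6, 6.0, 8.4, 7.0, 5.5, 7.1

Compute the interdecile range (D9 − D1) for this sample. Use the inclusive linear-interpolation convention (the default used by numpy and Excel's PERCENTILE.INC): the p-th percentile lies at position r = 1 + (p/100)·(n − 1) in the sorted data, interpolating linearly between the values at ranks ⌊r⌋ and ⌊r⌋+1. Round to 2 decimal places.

Sorted: 4.7, 4.9, 5.5, 5.6, 5.8, 6.0, 7.0, 7.1, 8.1, 8.4.
n = 10.
P10: r = 1.9; ranks 1–2 are 4.7, 4.9; interpolating gives 4.88.
P90: r = 9.1; ranks 9–10 are 8.1, 8.4; interpolating gives 8.13.
Difference: 8.13 − 4.88 = 3.25.

3.25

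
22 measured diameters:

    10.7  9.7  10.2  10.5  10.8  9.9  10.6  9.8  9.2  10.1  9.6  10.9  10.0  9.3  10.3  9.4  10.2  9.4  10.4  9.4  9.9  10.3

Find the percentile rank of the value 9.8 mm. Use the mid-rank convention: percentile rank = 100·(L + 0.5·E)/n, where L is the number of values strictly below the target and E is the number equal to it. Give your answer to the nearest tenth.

Sorted: 9.2, 9.3, 9.4, 9.4, 9.4, 9.6, 9.7, 9.8, 9.9, 9.9, 10.0, 10.1, 10.2, 10.2, 10.3, 10.3, 10.4, 10.5, 10.6, 10.7, 10.8, 10.9.
Count below 9.8: L = 7; count equal: E = 1; n = 22.
Percentile rank = 100·(7 + 0.5·1)/22 = 100·7.5/22 = 34.09.

34.1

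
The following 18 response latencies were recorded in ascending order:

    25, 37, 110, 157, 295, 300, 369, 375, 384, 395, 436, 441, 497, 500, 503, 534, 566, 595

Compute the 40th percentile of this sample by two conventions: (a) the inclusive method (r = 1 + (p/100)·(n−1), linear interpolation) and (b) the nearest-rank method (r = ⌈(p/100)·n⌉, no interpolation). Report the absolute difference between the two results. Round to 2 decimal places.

1.20

n = 18.
(a) r = 7.8; between ranks 7 (369) and 8 (375): 373.8.
(b) the nearest-rank method: rank 8 → 375.
|373.8 − 375| = 1.2.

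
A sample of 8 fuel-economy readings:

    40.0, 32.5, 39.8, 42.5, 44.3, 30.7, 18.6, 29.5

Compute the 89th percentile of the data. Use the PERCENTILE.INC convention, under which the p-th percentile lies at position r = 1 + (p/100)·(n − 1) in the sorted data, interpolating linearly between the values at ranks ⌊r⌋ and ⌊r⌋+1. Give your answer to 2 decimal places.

Sorted: 18.6, 29.5, 30.7, 32.5, 39.8, 40.0, 42.5, 44.3.
n = 8.
r = 1 + (89/100)·(8 − 1) = 1 + 6.23 = 7.23.
Rank 7 is 42.5 and rank 8 is 44.3.
Interpolate: 42.5 + 0.23·(44.3 − 42.5) = 42.5 + 0.23·1.8 = 42.914.

42.91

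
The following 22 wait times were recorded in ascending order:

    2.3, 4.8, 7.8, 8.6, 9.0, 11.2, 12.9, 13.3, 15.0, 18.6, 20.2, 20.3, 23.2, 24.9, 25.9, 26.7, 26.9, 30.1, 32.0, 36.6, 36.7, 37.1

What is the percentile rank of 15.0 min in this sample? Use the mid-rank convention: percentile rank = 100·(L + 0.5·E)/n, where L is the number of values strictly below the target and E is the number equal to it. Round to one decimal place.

Count below 15.0: L = 8; count equal: E = 1; n = 22.
Percentile rank = 100·(8 + 0.5·1)/22 = 100·8.5/22 = 38.64.

38.6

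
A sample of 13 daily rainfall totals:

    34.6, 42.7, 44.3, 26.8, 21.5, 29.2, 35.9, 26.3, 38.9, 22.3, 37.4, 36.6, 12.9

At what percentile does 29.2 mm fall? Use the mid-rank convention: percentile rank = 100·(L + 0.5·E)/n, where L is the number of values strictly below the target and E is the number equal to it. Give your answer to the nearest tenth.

42.3

Sorted: 12.9, 21.5, 22.3, 26.3, 26.8, 29.2, 34.6, 35.9, 36.6, 37.4, 38.9, 42.7, 44.3.
Count below 29.2: L = 5; count equal: E = 1; n = 13.
Percentile rank = 100·(5 + 0.5·1)/13 = 100·5.5/13 = 42.31.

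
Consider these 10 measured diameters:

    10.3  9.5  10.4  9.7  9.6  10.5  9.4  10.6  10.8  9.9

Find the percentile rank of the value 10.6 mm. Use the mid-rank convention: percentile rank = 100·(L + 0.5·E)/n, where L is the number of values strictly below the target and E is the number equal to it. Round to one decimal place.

85.0

Sorted: 9.4, 9.5, 9.6, 9.7, 9.9, 10.3, 10.4, 10.5, 10.6, 10.8.
Count below 10.6: L = 8; count equal: E = 1; n = 10.
Percentile rank = 100·(8 + 0.5·1)/10 = 100·8.5/10 = 85.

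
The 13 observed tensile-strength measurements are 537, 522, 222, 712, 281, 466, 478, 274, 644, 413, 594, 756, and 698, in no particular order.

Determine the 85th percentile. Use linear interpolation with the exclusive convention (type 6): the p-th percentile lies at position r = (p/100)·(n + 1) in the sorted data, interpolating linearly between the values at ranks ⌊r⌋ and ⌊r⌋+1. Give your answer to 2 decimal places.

Sorted: 222, 274, 281, 413, 466, 478, 522, 537, 594, 644, 698, 712, 756.
n = 13.
r = (85/100)·(13 + 1) = 11.9.
Rank 11 is 698 and rank 12 is 712.
Interpolate: 698 + 0.9·(712 − 698) = 698 + 0.9·14 = 710.6.

710.60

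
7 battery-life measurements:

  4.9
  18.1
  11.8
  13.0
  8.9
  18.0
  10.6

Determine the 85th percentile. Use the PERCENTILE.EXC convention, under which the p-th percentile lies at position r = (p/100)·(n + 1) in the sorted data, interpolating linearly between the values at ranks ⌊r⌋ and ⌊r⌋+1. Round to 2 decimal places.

Sorted: 4.9, 8.9, 10.6, 11.8, 13.0, 18.0, 18.1.
n = 7.
r = (85/100)·(7 + 1) = 6.8.
Rank 6 is 18.0 and rank 7 is 18.1.
Interpolate: 18.0 + 0.8·(18.1 − 18.0) = 18.0 + 0.8·0.1 = 18.08.

18.08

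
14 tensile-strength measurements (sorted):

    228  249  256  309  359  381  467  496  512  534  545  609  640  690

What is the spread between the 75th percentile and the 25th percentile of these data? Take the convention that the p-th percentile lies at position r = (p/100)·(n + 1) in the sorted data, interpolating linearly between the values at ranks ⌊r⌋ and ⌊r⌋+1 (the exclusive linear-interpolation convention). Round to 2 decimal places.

n = 14.
P25: r = 3.75; ranks 3–4 are 256, 309; interpolating gives 295.75.
P75: r = 11.25; ranks 11–12 are 545, 609; interpolating gives 561.
Difference: 561 − 295.75 = 265.25.

265.25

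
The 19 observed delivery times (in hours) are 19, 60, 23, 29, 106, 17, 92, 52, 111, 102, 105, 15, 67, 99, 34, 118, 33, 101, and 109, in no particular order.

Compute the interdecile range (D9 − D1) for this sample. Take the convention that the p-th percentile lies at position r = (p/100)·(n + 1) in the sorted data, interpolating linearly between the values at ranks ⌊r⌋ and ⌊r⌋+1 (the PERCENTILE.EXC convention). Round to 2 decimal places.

94.00

Sorted: 15, 17, 19, 23, 29, 33, 34, 52, 60, 67, 92, 99, 101, 102, 105, 106, 109, 111, 118.
n = 19.
P10: r = 2 (integer) → 17.
P90: r = 18 (integer) → 111.
Difference: 111 − 17 = 94.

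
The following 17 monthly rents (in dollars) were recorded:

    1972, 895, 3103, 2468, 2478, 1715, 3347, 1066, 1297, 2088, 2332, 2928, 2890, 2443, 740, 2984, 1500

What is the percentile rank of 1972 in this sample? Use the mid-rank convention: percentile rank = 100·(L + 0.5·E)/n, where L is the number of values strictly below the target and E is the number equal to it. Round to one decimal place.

38.2

Sorted: 740, 895, 1066, 1297, 1500, 1715, 1972, 2088, 2332, 2443, 2468, 2478, 2890, 2928, 2984, 3103, 3347.
Count below 1972: L = 6; count equal: E = 1; n = 17.
Percentile rank = 100·(6 + 0.5·1)/17 = 100·6.5/17 = 38.24.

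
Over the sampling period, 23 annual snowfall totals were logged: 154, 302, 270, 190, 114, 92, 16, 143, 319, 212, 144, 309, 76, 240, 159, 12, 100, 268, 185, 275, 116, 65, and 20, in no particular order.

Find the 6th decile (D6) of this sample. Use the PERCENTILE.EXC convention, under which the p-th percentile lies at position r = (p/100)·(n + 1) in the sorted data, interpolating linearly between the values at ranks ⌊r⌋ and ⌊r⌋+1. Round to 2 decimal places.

Sorted: 12, 16, 20, 65, 76, 92, 100, 114, 116, 143, 144, 154, 159, 185, 190, 212, 240, 268, 270, 275, 302, 309, 319.
n = 23.
r = (60/100)·(23 + 1) = 14.4.
Rank 14 is 185 and rank 15 is 190.
Interpolate: 185 + 0.4·(190 − 185) = 185 + 0.4·5 = 187.

187.00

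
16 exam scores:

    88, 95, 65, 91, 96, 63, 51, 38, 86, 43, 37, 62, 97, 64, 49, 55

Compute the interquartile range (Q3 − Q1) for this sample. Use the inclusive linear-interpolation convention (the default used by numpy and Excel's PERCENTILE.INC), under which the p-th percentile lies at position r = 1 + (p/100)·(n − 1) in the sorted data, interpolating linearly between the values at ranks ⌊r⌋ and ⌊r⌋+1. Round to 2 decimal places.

Sorted: 37, 38, 43, 49, 51, 55, 62, 63, 64, 65, 86, 88, 91, 95, 96, 97.
n = 16.
P25: r = 4.75; ranks 4–5 are 49, 51; interpolating gives 50.5.
P75: r = 12.25; ranks 12–13 are 88, 91; interpolating gives 88.75.
Difference: 88.75 − 50.5 = 38.25.

38.25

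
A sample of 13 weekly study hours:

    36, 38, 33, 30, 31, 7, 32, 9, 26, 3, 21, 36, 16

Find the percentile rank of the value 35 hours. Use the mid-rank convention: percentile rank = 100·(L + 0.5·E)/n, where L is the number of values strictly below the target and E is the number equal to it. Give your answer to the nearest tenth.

Sorted: 3, 7, 9, 16, 21, 26, 30, 31, 32, 33, 36, 36, 38.
Count below 35: L = 10; count equal: E = 0; n = 13.
Percentile rank = 100·(10 + 0.5·0)/13 = 100·10/13 = 76.92.

76.9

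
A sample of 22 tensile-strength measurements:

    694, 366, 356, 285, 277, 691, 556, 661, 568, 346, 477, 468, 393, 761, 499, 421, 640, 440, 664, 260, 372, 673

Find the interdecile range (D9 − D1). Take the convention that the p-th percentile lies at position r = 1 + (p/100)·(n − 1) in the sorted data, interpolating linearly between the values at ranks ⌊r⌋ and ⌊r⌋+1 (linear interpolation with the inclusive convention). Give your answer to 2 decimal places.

Sorted: 260, 277, 285, 346, 356, 366, 372, 393, 421, 440, 468, 477, 499, 556, 568, 640, 661, 664, 673, 691, 694, 761.
n = 22.
P10: r = 3.1; ranks 3–4 are 285, 346; interpolating gives 291.1.
P90: r = 19.9; ranks 19–20 are 673, 691; interpolating gives 689.2.
Difference: 689.2 − 291.1 = 398.1.

398.10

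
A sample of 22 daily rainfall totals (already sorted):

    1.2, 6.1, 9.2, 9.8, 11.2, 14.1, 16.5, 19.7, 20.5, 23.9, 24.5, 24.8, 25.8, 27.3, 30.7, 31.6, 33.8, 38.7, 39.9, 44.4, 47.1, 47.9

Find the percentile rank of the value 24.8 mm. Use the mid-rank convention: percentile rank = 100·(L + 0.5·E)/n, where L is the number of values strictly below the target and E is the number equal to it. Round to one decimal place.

Count below 24.8: L = 11; count equal: E = 1; n = 22.
Percentile rank = 100·(11 + 0.5·1)/22 = 100·11.5/22 = 52.27.

52.3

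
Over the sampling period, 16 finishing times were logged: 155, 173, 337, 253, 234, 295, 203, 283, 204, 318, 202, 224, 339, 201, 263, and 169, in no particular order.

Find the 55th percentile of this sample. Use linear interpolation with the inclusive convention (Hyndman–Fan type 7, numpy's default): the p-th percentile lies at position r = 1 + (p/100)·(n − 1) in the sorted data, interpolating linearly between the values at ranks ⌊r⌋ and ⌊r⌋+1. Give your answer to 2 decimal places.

238.75

Sorted: 155, 169, 173, 201, 202, 203, 204, 224, 234, 253, 263, 283, 295, 318, 337, 339.
n = 16.
r = 1 + (55/100)·(16 − 1) = 1 + 8.25 = 9.25.
Rank 9 is 234 and rank 10 is 253.
Interpolate: 234 + 0.25·(253 − 234) = 234 + 0.25·19 = 238.75.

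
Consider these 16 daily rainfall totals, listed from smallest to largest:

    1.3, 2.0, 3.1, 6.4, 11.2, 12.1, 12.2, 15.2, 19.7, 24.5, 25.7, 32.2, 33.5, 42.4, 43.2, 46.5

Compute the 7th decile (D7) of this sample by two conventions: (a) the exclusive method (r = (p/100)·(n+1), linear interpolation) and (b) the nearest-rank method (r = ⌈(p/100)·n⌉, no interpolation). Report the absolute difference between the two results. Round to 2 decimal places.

0.65

n = 16.
(a) r = 11.9; between ranks 11 (25.7) and 12 (32.2): 31.55.
(b) the nearest-rank method: rank 12 → 32.2.
|31.55 − 32.2| = 0.65.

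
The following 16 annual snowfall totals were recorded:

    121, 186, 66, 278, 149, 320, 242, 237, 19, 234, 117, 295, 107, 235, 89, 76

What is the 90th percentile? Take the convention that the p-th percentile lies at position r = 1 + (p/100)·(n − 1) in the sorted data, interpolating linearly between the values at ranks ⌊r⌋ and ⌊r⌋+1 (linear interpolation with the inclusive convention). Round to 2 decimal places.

286.50

Sorted: 19, 66, 76, 89, 107, 117, 121, 149, 186, 234, 235, 237, 242, 278, 295, 320.
n = 16.
r = 1 + (90/100)·(16 − 1) = 1 + 13.5 = 14.5.
Rank 14 is 278 and rank 15 is 295.
Interpolate: 278 + 0.5·(295 − 278) = 278 + 0.5·17 = 286.5.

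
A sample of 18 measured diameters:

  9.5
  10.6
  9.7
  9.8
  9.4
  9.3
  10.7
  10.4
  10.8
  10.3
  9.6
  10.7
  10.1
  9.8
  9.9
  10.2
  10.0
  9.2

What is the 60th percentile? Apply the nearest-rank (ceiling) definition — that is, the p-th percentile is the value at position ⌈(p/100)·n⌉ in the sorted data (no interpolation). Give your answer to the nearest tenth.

10.1

Sorted: 9.2, 9.3, 9.4, 9.5, 9.6, 9.7, 9.8, 9.8, 9.9, 10.0, 10.1, 10.2, 10.3, 10.4, 10.6, 10.7, 10.7, 10.8.
n = 18.
Position = ⌈60/100 · 18⌉ = ⌈10.8⌉ = 11.
The value at rank 11 is 10.1.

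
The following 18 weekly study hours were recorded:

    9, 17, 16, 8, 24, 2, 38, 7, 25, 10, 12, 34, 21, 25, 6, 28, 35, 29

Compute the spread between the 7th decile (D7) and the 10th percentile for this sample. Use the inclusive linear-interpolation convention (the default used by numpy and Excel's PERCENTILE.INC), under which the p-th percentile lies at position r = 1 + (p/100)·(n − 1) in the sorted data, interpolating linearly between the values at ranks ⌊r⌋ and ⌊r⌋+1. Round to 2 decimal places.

Sorted: 2, 6, 7, 8, 9, 10, 12, 16, 17, 21, 24, 25, 25, 28, 29, 34, 35, 38.
n = 18.
P10: r = 2.7; ranks 2–3 are 6, 7; interpolating gives 6.7.
P70: r = 12.9; ranks 12–13 are 25, 25; interpolating gives 25.
Difference: 25 − 6.7 = 18.3.

18.30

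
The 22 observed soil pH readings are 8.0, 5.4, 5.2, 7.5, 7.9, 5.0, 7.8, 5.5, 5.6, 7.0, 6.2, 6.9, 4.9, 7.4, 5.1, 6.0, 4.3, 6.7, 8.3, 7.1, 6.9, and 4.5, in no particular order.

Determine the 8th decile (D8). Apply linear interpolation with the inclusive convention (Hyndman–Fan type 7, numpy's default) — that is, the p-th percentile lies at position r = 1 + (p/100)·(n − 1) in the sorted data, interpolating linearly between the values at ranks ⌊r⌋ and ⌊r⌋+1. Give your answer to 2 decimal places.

7.48

Sorted: 4.3, 4.5, 4.9, 5.0, 5.1, 5.2, 5.4, 5.5, 5.6, 6.0, 6.2, 6.7, 6.9, 6.9, 7.0, 7.1, 7.4, 7.5, 7.8, 7.9, 8.0, 8.3.
n = 22.
r = 1 + (80/100)·(22 − 1) = 1 + 16.8 = 17.8.
Rank 17 is 7.4 and rank 18 is 7.5.
Interpolate: 7.4 + 0.8·(7.5 − 7.4) = 7.4 + 0.8·0.1 = 7.48.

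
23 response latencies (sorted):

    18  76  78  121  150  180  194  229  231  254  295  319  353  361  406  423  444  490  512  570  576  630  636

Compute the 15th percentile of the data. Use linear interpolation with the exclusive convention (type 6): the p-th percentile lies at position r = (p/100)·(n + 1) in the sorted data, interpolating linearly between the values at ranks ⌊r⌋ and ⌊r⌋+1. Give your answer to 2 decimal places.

103.80

n = 23.
r = (15/100)·(23 + 1) = 3.6.
Rank 3 is 78 and rank 4 is 121.
Interpolate: 78 + 0.6·(121 − 78) = 78 + 0.6·43 = 103.8.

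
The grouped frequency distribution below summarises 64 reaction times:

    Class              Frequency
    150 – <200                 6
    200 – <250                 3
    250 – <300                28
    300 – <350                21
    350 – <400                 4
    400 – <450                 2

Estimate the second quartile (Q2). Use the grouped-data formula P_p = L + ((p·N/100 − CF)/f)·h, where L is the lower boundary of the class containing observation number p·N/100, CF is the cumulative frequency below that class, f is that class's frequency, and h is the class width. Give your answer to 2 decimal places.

N = 64; target position k = 50/100 · 64 = 32.
Cumulative frequencies: 6, 9, 37, 58, 62, 64.
Observation 32 falls in the class 250 – <300.
L = 250, CF = 9, f = 28, h = 50.
P50 = 250 + ((32 − 9)/28)·50 = 250 + 41.0714 = 291.071.

291.07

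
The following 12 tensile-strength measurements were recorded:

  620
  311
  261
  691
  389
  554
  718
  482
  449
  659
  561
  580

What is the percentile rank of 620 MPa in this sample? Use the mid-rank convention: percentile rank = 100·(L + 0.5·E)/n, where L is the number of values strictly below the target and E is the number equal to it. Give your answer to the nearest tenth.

70.8

Sorted: 261, 311, 389, 449, 482, 554, 561, 580, 620, 659, 691, 718.
Count below 620: L = 8; count equal: E = 1; n = 12.
Percentile rank = 100·(8 + 0.5·1)/12 = 100·8.5/12 = 70.83.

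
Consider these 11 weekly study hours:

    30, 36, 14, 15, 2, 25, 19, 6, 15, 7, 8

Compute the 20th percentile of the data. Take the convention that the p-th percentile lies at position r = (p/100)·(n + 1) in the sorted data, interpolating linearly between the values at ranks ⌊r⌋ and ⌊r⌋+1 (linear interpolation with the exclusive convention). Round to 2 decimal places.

Sorted: 2, 6, 7, 8, 14, 15, 15, 19, 25, 30, 36.
n = 11.
r = (20/100)·(11 + 1) = 2.4.
Rank 2 is 6 and rank 3 is 7.
Interpolate: 6 + 0.4·(7 − 6) = 6 + 0.4·1 = 6.4.

6.40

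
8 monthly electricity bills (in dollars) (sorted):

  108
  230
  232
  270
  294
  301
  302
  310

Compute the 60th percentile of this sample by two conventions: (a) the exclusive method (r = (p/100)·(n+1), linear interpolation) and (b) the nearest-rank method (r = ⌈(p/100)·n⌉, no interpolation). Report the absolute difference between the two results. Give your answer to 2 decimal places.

2.80

n = 8.
(a) r = 5.4; between ranks 5 (294) and 6 (301): 296.8.
(b) the nearest-rank method: rank 5 → 294.
|296.8 − 294| = 2.8.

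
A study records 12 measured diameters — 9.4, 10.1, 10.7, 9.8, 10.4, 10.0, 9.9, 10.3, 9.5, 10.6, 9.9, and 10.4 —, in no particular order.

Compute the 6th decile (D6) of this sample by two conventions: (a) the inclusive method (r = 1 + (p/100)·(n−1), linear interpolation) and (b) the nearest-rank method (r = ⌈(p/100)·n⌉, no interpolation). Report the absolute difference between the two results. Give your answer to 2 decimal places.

Sorted: 9.4, 9.5, 9.8, 9.9, 9.9, 10.0, 10.1, 10.3, 10.4, 10.4, 10.6, 10.7.
n = 12.
(a) r = 7.6; between ranks 7 (10.1) and 8 (10.3): 10.22.
(b) the nearest-rank method: rank 8 → 10.3.
|10.22 − 10.3| = 0.08.

0.08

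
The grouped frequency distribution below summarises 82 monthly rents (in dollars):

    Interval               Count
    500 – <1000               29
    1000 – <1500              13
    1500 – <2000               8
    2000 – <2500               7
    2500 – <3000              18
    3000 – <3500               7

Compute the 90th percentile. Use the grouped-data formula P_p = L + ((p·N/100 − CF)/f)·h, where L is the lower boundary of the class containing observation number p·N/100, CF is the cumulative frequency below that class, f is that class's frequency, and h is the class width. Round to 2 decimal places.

2966.67

N = 82; target position k = 90/100 · 82 = 73.8.
Cumulative frequencies: 29, 42, 50, 57, 75, 82.
Observation 73.8 falls in the class 2500 – <3000.
L = 2500, CF = 57, f = 18, h = 500.
P90 = 2500 + ((73.8 − 57)/18)·500 = 2500 + 466.667 = 2966.67.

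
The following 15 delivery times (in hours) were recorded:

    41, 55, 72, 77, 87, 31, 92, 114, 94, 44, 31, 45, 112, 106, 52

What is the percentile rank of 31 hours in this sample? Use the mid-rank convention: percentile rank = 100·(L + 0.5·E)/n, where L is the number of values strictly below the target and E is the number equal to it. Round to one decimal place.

Sorted: 31, 31, 41, 44, 45, 52, 55, 72, 77, 87, 92, 94, 106, 112, 114.
Count below 31: L = 0; count equal: E = 2; n = 15.
Percentile rank = 100·(0 + 0.5·2)/15 = 100·1/15 = 6.667.

6.7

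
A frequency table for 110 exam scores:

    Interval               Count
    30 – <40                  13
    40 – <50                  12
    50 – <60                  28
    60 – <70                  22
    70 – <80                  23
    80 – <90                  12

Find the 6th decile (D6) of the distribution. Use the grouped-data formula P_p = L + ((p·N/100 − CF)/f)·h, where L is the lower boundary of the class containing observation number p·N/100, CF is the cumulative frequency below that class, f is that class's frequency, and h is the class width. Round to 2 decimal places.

65.91

N = 110; target position k = 60/100 · 110 = 66.
Cumulative frequencies: 13, 25, 53, 75, 98, 110.
Observation 66 falls in the class 60 – <70.
L = 60, CF = 53, f = 22, h = 10.
P60 = 60 + ((66 − 53)/22)·10 = 60 + 5.90909 = 65.9091.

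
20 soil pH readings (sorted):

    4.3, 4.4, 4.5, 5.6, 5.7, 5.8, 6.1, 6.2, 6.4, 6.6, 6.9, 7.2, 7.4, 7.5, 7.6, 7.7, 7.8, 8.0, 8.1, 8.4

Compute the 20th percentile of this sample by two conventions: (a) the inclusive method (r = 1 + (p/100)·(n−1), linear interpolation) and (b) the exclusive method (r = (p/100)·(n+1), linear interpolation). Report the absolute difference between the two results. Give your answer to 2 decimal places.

0.06

n = 20.
(a) r = 4.8; between ranks 4 (5.6) and 5 (5.7): 5.68.
(b) r = 4.2; between ranks 4 (5.6) and 5 (5.7): 5.62.
|5.68 − 5.62| = 0.06.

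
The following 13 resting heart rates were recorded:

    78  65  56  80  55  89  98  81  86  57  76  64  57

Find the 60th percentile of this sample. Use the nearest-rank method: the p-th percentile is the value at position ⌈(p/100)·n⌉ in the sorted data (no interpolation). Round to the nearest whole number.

Sorted: 55, 56, 57, 57, 64, 65, 76, 78, 80, 81, 86, 89, 98.
n = 13.
Position = ⌈60/100 · 13⌉ = ⌈7.8⌉ = 8.
The value at rank 8 is 78.

78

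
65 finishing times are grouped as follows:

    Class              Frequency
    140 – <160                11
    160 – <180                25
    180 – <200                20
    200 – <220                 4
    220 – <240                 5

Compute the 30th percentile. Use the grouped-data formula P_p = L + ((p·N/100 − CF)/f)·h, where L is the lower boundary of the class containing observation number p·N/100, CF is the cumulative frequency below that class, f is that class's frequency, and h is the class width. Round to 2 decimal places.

166.80

N = 65; target position k = 30/100 · 65 = 19.5.
Cumulative frequencies: 11, 36, 56, 60, 65.
Observation 19.5 falls in the class 160 – <180.
L = 160, CF = 11, f = 25, h = 20.
P30 = 160 + ((19.5 − 11)/25)·20 = 160 + 6.8 = 166.8.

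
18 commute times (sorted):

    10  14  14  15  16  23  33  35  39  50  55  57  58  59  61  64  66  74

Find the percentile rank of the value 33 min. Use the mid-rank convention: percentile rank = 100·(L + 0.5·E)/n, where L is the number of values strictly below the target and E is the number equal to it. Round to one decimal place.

Count below 33: L = 6; count equal: E = 1; n = 18.
Percentile rank = 100·(6 + 0.5·1)/18 = 100·6.5/18 = 36.11.

36.1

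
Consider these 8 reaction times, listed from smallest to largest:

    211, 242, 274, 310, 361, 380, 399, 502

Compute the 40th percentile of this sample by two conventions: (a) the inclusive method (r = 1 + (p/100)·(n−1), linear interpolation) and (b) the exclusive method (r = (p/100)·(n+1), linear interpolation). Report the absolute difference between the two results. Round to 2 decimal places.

7.20

n = 8.
(a) r = 3.8; between ranks 3 (274) and 4 (310): 302.8.
(b) r = 3.6; between ranks 3 (274) and 4 (310): 295.6.
|302.8 − 295.6| = 7.2.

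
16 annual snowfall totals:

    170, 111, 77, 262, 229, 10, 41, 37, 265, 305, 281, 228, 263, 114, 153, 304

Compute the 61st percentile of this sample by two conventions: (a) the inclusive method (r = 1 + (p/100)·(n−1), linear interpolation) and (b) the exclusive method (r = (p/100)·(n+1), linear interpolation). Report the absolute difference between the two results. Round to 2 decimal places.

Sorted: 10, 37, 41, 77, 111, 114, 153, 170, 228, 229, 262, 263, 265, 281, 304, 305.
n = 16.
(a) r = 10.15; between ranks 10 (229) and 11 (262): 233.95.
(b) r = 10.37; between ranks 10 (229) and 11 (262): 241.21.
|233.95 − 241.21| = 7.26.

7.26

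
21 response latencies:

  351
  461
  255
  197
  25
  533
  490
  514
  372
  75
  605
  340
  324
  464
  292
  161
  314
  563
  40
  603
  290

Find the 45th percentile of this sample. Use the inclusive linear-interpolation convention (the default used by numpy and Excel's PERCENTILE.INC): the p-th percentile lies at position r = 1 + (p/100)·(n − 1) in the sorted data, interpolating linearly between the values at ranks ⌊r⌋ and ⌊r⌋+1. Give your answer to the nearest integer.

324

Sorted: 25, 40, 75, 161, 197, 255, 290, 292, 314, 324, 340, 351, 372, 461, 464, 490, 514, 533, 563, 603, 605.
n = 21.
r = 1 + (45/100)·(21 − 1) = 1 + 9 = 10.
r is an integer, so P45 is the value at rank 10: 324.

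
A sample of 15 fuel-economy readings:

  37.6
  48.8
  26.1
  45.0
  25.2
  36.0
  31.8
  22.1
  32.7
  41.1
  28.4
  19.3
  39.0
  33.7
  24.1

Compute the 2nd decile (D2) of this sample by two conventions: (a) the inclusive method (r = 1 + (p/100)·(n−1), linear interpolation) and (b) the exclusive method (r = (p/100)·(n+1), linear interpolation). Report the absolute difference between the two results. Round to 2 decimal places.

Sorted: 19.3, 22.1, 24.1, 25.2, 26.1, 28.4, 31.8, 32.7, 33.7, 36.0, 37.6, 39.0, 41.1, 45.0, 48.8.
n = 15.
(a) r = 3.8; between ranks 3 (24.1) and 4 (25.2): 24.98.
(b) r = 3.2; between ranks 3 (24.1) and 4 (25.2): 24.32.
|24.98 − 24.32| = 0.66.

0.66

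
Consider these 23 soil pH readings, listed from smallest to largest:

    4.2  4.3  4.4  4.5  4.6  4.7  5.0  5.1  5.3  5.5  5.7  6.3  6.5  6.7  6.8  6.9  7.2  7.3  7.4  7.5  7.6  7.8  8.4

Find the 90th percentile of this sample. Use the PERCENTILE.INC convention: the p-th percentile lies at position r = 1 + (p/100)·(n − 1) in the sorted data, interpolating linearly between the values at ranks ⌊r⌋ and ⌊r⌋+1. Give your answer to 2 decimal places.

7.58

n = 23.
r = 1 + (90/100)·(23 − 1) = 1 + 19.8 = 20.8.
Rank 20 is 7.5 and rank 21 is 7.6.
Interpolate: 7.5 + 0.8·(7.6 − 7.5) = 7.5 + 0.8·0.1 = 7.58.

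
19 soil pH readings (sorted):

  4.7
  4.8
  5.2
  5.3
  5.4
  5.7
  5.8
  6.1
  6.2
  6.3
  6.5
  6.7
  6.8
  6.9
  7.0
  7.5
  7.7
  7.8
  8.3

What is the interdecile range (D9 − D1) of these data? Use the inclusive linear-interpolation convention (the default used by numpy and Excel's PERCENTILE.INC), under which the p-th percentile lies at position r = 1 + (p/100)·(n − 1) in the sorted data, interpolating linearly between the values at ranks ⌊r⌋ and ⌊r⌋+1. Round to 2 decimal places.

n = 19.
P10: r = 2.8; ranks 2–3 are 4.8, 5.2; interpolating gives 5.12.
P90: r = 17.2; ranks 17–18 are 7.7, 7.8; interpolating gives 7.72.
Difference: 7.72 − 5.12 = 2.6.

2.60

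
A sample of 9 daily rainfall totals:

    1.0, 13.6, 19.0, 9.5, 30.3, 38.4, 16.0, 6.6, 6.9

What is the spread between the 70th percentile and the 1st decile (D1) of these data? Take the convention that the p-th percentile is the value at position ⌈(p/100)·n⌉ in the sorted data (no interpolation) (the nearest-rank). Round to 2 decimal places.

Sorted: 1.0, 6.6, 6.9, 9.5, 13.6, 16.0, 19.0, 30.3, 38.4.
n = 9.
P10: rank ⌈10/100·9⌉ = 1 → 1.
P70: rank ⌈70/100·9⌉ = 7 → 19.
Difference: 19 − 1 = 18.

18.00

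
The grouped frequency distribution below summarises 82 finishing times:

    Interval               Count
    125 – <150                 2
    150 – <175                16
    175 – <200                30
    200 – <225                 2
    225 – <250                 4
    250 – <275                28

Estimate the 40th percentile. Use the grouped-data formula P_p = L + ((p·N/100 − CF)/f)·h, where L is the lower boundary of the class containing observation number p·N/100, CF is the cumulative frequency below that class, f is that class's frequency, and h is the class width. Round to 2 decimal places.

N = 82; target position k = 40/100 · 82 = 32.8.
Cumulative frequencies: 2, 18, 48, 50, 54, 82.
Observation 32.8 falls in the class 175 – <200.
L = 175, CF = 18, f = 30, h = 25.
P40 = 175 + ((32.8 − 18)/30)·25 = 175 + 12.3333 = 187.333.

187.33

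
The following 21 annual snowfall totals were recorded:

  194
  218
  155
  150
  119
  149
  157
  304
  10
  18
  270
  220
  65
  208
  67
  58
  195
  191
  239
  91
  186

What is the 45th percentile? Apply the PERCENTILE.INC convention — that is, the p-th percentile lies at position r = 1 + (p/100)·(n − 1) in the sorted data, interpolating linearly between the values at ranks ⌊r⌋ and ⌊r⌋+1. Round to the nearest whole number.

155

Sorted: 10, 18, 58, 65, 67, 91, 119, 149, 150, 155, 157, 186, 191, 194, 195, 208, 218, 220, 239, 270, 304.
n = 21.
r = 1 + (45/100)·(21 − 1) = 1 + 9 = 10.
r is an integer, so P45 is the value at rank 10: 155.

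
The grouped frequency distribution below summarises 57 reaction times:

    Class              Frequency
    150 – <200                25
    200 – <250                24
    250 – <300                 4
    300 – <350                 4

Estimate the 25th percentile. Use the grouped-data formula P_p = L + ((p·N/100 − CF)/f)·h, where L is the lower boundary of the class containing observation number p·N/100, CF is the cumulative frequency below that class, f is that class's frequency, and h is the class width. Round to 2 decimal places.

N = 57; target position k = 25/100 · 57 = 14.25.
Cumulative frequencies: 25, 49, 53, 57.
Observation 14.25 falls in the class 150 – <200.
L = 150, CF = 0, f = 25, h = 50.
P25 = 150 + ((14.25 − 0)/25)·50 = 150 + 28.5 = 178.5.

178.50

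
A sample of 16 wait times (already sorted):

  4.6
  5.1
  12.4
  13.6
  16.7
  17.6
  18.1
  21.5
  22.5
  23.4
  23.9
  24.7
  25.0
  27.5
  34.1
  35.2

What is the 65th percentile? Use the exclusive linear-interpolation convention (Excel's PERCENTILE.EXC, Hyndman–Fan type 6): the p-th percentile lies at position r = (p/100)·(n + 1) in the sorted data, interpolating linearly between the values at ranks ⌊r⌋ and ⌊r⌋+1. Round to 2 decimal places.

n = 16.
r = (65/100)·(16 + 1) = 11.05.
Rank 11 is 23.9 and rank 12 is 24.7.
Interpolate: 23.9 + 0.05·(24.7 − 23.9) = 23.9 + 0.05·0.8 = 23.94.

23.94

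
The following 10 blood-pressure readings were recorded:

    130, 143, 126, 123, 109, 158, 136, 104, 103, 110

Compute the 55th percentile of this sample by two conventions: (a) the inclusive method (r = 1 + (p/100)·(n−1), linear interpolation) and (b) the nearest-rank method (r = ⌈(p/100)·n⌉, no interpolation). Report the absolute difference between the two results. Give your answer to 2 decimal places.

Sorted: 103, 104, 109, 110, 123, 126, 130, 136, 143, 158.
n = 10.
(a) r = 5.95; between ranks 5 (123) and 6 (126): 125.85.
(b) the nearest-rank method: rank 6 → 126.
|125.85 − 126| = 0.15.

0.15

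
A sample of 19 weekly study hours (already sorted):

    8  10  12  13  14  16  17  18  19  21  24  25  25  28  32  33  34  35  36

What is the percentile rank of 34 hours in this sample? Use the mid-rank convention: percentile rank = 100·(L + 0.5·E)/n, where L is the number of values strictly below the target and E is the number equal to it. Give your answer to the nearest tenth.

Count below 34: L = 16; count equal: E = 1; n = 19.
Percentile rank = 100·(16 + 0.5·1)/19 = 100·16.5/19 = 86.84.

86.8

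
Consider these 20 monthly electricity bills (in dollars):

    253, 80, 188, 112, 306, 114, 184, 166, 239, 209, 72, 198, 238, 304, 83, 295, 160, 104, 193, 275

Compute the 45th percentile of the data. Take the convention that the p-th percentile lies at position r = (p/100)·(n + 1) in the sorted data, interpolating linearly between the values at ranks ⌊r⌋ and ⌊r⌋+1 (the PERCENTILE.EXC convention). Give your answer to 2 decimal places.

185.80

Sorted: 72, 80, 83, 104, 112, 114, 160, 166, 184, 188, 193, 198, 209, 238, 239, 253, 275, 295, 304, 306.
n = 20.
r = (45/100)·(20 + 1) = 9.45.
Rank 9 is 184 and rank 10 is 188.
Interpolate: 184 + 0.45·(188 − 184) = 184 + 0.45·4 = 185.8.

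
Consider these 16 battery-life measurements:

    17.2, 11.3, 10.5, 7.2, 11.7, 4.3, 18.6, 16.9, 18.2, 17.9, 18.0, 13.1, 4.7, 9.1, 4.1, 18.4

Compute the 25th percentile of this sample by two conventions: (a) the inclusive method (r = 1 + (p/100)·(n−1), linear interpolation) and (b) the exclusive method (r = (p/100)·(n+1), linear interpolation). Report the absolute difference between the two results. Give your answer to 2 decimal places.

0.95

Sorted: 4.1, 4.3, 4.7, 7.2, 9.1, 10.5, 11.3, 11.7, 13.1, 16.9, 17.2, 17.9, 18.0, 18.2, 18.4, 18.6.
n = 16.
(a) r = 4.75; between ranks 4 (7.2) and 5 (9.1): 8.625.
(b) r = 4.25; between ranks 4 (7.2) and 5 (9.1): 7.675.
|8.625 − 7.675| = 0.95.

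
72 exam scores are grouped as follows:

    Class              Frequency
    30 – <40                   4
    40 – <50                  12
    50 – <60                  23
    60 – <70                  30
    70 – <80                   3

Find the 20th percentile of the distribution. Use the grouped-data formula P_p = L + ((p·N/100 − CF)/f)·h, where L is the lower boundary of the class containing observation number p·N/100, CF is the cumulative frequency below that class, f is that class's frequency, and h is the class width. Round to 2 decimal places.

48.67

N = 72; target position k = 20/100 · 72 = 14.4.
Cumulative frequencies: 4, 16, 39, 69, 72.
Observation 14.4 falls in the class 40 – <50.
L = 40, CF = 4, f = 12, h = 10.
P20 = 40 + ((14.4 − 4)/12)·10 = 40 + 8.66667 = 48.6667.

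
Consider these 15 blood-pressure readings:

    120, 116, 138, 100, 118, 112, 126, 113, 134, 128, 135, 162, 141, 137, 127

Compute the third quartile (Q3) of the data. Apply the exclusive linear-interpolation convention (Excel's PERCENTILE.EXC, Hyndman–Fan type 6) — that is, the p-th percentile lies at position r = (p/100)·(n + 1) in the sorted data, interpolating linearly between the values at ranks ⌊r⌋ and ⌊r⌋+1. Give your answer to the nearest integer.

137

Sorted: 100, 112, 113, 116, 118, 120, 126, 127, 128, 134, 135, 137, 138, 141, 162.
n = 15.
r = (75/100)·(15 + 1) = 12.
r is an integer, so P75 is the value at rank 12: 137.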